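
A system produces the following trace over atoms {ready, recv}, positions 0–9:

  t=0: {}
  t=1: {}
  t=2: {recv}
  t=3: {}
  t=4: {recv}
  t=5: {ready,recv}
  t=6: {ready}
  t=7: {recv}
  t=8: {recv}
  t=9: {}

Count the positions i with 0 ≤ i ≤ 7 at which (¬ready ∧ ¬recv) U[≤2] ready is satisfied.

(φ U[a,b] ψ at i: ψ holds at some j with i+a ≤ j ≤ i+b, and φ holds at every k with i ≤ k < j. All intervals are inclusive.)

Evaluate at each i in [0,7]:
  i=0: ✗ (no rhs in [0,2])
  i=1: ✗ (no rhs in [1,3])
  i=2: ✗ (no rhs in [2,4])
  i=3: ✗ (lhs fails at k=4 before rhs at j=5)
  i=4: ✗ (lhs fails at k=4 before rhs at j=5)
  i=5: ✓ (rhs at j=5)
  i=6: ✓ (rhs at j=6)
  i=7: ✗ (no rhs in [7,9])
Positions where it holds: {5, 6} → 2.

2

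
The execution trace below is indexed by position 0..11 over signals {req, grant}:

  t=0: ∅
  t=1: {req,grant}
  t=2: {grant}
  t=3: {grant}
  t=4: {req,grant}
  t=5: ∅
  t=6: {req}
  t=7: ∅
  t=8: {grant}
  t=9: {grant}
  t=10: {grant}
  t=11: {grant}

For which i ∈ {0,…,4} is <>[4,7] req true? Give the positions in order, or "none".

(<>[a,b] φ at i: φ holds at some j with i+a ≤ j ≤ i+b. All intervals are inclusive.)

Evaluate at each i in [0,4]:
  i=0: ✓ (witness j=4)
  i=1: ✓ (witness j=6)
  i=2: ✓ (witness j=6)
  i=3: ✗ (none in [7,10])
  i=4: ✗ (none in [8,11])

0, 1, 2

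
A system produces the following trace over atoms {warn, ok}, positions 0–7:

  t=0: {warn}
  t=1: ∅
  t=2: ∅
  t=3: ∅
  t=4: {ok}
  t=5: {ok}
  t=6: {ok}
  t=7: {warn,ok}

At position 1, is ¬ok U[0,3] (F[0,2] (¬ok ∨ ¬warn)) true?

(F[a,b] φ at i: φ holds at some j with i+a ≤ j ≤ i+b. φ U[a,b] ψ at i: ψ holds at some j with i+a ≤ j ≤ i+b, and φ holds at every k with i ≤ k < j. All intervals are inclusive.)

True

Need some j in [1,4] with F[0,2] (¬ok ∨ ¬warn), and ¬ok at every k in [1,j-1].
  j=1: F[0,2] (¬ok ∨ ¬warn) holds; no prefix to check → satisfied.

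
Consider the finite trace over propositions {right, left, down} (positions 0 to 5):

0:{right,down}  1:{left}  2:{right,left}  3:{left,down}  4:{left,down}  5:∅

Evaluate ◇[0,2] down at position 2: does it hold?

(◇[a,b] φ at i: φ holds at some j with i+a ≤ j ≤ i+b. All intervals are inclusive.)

Check down at each j in [2,4]:
  j=2: false
  j=3: true
  j=4: true
Found at j=3 → formula holds.

Yes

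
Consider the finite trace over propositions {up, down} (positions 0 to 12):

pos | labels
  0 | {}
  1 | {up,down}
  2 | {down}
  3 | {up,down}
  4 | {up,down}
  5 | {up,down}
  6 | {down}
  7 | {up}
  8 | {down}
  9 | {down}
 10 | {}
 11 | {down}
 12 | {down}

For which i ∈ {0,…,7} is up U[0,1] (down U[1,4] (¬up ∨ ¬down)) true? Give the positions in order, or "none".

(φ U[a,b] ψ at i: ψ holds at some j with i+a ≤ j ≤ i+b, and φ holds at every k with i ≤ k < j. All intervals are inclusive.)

Evaluate at each i in [0,7]:
  i=0: ✗ (lhs fails at k=0 before rhs at j=1)
  i=1: ✓ (rhs at j=1)
  i=2: ✓ (rhs at j=2)
  i=3: ✓ (rhs at j=3)
  i=4: ✓ (rhs at j=4)
  i=5: ✓ (rhs at j=5)
  i=6: ✓ (rhs at j=6)
  i=7: ✓ (rhs at j=8; lhs holds on [7,7])

1, 2, 3, 4, 5, 6, 7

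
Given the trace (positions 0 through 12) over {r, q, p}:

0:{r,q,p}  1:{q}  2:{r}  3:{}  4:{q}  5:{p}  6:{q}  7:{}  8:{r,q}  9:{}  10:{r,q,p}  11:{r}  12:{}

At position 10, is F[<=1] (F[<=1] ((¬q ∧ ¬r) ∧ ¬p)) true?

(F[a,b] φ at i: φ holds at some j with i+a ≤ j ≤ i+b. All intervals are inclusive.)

Yes

Check F[<=1] ((¬q ∧ ¬r) ∧ ¬p) at each j in [10,11]:
  j=10: fails (none in [10,11])
  j=11: holds (witness at 12)
Found at j=11 → formula holds.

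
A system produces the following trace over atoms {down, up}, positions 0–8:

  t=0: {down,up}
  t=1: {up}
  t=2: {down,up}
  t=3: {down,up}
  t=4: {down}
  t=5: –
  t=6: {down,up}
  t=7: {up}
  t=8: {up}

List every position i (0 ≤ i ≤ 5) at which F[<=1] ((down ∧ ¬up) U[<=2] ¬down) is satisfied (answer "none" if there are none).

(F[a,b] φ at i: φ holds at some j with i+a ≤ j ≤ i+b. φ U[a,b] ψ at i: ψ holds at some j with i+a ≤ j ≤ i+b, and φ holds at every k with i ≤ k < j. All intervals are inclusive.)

0, 1, 3, 4, 5

Evaluate at each i in [0,5]:
  i=0: ✓ (witness j=1)
  i=1: ✓ (witness j=1)
  i=2: ✗ (none in [2,3])
  i=3: ✓ (witness j=4)
  i=4: ✓ (witness j=4)
  i=5: ✓ (witness j=5)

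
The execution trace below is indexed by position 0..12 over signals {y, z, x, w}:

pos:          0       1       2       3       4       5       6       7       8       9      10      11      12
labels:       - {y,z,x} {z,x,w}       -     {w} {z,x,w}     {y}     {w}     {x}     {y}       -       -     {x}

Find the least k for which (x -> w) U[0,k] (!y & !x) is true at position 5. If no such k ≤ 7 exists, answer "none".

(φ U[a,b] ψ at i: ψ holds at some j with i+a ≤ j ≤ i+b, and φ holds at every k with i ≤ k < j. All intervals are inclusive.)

2

Need earliest j ≥ 5 with (!y & !x), and (x -> w) at every k in [5,j-1].
  j=5: rhs fails.
  j=6: rhs fails.
  j=7: rhs holds; lhs holds on [5,6]. k = 2.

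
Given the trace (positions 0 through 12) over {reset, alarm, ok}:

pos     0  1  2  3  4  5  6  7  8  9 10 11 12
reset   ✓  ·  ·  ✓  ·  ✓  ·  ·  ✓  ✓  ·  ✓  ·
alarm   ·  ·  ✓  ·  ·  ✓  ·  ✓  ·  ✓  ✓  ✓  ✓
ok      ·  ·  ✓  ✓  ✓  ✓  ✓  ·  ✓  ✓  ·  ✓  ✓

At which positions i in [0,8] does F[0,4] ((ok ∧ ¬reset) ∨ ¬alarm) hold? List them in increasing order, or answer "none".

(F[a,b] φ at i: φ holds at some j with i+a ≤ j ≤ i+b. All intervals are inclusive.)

Evaluate at each i in [0,8]:
  i=0: ✓ (witness j=0)
  i=1: ✓ (witness j=1)
  i=2: ✓ (witness j=2)
  i=3: ✓ (witness j=3)
  i=4: ✓ (witness j=4)
  i=5: ✓ (witness j=6)
  i=6: ✓ (witness j=6)
  i=7: ✓ (witness j=8)
  i=8: ✓ (witness j=8)

0, 1, 2, 3, 4, 5, 6, 7, 8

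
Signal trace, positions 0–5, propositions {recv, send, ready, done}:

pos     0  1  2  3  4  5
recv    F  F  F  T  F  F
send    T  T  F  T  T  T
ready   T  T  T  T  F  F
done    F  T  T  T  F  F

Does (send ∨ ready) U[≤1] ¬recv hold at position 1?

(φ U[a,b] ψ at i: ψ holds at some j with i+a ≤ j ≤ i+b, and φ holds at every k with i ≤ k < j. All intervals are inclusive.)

Holds

Need some j in [1,2] with ¬recv, and (send ∨ ready) at every k in [1,j-1].
  j=1: ¬recv holds; no prefix to check → satisfied.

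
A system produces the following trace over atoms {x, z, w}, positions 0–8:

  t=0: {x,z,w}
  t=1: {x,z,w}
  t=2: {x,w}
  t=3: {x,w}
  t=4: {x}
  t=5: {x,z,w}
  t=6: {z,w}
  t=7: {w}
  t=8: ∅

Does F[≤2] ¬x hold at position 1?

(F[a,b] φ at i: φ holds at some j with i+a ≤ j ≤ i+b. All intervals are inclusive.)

Check ¬x at each j in [1,3]:
  j=1: false
  j=2: false
  j=3: false
No position in the window satisfies it → formula fails.

No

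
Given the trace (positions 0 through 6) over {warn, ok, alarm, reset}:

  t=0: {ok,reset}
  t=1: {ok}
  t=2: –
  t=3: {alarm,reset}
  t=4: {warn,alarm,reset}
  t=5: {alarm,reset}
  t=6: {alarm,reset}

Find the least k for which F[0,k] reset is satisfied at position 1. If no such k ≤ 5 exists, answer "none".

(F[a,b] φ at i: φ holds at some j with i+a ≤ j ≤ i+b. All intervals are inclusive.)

Scan j = 1,2,… for reset:
  j=1: fails
  j=2: fails
  j=3: holds
First hit at j=3, so smallest k = 3-1 = 2.

2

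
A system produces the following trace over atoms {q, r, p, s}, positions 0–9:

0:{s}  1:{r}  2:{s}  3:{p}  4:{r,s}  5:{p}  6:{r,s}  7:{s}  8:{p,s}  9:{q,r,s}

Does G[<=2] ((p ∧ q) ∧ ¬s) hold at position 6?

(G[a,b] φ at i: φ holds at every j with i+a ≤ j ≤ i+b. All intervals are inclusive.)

Does not hold

Check ((p ∧ q) ∧ ¬s) at every j in [6,8]:
  j=6: false
  j=7: false
  j=8: false
Fails at j=6 → formula fails.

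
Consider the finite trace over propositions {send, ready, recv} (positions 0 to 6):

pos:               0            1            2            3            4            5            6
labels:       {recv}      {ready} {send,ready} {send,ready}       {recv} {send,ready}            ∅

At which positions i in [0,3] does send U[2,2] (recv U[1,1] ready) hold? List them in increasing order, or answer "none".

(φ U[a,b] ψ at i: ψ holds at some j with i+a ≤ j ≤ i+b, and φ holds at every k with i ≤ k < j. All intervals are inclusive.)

Evaluate at each i in [0,3]:
  i=0: ✗ (no rhs in [2,2])
  i=1: ✗ (no rhs in [3,3])
  i=2: ✓ (rhs at j=4; lhs holds on [2,3])
  i=3: ✗ (no rhs in [5,5])

2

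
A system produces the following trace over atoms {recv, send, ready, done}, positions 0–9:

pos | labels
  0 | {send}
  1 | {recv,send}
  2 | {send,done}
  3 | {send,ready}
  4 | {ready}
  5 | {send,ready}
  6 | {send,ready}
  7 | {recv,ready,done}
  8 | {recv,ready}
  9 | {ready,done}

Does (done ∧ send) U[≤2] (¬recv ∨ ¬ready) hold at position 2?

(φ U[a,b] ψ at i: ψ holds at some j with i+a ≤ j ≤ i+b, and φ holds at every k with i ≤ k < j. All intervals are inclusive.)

True

Need some j in [2,4] with (¬recv ∨ ¬ready), and (done ∧ send) at every k in [2,j-1].
  j=2: (¬recv ∨ ¬ready) holds; no prefix to check → satisfied.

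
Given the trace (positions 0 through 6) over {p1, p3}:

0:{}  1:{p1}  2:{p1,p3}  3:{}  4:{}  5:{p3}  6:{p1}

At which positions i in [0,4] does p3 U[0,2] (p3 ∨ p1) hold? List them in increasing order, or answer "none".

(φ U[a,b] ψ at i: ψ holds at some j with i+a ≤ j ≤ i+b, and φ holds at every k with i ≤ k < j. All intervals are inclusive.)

Evaluate at each i in [0,4]:
  i=0: ✗ (lhs fails at k=0 before rhs at j=1)
  i=1: ✓ (rhs at j=1)
  i=2: ✓ (rhs at j=2)
  i=3: ✗ (lhs fails at k=3 before rhs at j=5)
  i=4: ✗ (lhs fails at k=4 before rhs at j=5)

1, 2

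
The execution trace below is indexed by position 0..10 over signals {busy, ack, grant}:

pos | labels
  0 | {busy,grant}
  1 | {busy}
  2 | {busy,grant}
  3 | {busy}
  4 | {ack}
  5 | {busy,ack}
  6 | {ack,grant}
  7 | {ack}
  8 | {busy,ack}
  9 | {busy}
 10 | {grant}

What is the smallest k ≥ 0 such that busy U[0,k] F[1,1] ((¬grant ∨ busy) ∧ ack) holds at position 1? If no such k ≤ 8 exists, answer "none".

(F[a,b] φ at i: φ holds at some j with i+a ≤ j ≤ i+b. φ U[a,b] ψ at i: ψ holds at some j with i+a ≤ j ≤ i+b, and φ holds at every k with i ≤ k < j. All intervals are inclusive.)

Need earliest j ≥ 1 with F[1,1] ((¬grant ∨ busy) ∧ ack), and busy at every k in [1,j-1].
  j=1: rhs fails.
  j=2: rhs fails.
  j=3: rhs holds; lhs holds on [1,2]. k = 2.

2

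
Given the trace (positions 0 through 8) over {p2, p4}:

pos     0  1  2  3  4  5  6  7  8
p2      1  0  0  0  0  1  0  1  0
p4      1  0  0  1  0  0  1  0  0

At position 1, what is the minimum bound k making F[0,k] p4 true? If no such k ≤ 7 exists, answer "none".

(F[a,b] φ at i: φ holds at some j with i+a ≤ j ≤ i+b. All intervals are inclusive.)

Scan j = 1,2,… for p4:
  j=1: fails
  j=2: fails
  j=3: holds
First hit at j=3, so smallest k = 3-1 = 2.

2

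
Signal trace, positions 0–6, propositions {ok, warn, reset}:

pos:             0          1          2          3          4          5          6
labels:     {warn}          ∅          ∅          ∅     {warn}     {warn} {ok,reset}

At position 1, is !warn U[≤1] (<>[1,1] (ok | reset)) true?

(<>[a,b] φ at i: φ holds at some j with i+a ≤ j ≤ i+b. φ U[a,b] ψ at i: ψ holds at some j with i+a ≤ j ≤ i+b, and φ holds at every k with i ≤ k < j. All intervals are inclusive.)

Does not hold

Need some j in [1,2] with <>[1,1] (ok | reset), and !warn at every k in [1,j-1].
  j=1: <>[1,1] (ok | reset) — fails (none in [2,2]).
  j=2: <>[1,1] (ok | reset) — fails (none in [3,3]).
No j in the window works → until fails.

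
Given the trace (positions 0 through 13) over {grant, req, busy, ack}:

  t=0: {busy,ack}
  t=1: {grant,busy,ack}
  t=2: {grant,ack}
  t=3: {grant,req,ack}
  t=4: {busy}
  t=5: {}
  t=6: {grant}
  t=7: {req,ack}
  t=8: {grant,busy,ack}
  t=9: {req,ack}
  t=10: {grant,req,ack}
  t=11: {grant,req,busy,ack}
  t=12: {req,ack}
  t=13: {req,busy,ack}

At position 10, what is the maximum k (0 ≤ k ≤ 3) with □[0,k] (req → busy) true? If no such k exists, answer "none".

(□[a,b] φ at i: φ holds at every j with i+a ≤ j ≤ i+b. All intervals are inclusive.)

(req → busy) must hold from j=10 onward; find where it first fails.
  j=10: fails → no k works.

none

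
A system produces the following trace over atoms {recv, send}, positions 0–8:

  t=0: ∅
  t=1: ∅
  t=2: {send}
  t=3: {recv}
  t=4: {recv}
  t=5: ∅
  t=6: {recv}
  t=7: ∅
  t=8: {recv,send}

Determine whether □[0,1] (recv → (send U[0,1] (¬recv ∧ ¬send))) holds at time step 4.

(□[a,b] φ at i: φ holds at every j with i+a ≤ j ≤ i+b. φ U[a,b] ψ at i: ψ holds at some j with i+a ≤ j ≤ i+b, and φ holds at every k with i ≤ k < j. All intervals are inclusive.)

No

Check (recv → (send U[0,1] (¬recv ∧ ¬send))) at every j in [4,5]:
  j=4: antecedent true; consequent fails → ✗
  j=5: antecedent false → ✓
Fails at j=4 → formula fails.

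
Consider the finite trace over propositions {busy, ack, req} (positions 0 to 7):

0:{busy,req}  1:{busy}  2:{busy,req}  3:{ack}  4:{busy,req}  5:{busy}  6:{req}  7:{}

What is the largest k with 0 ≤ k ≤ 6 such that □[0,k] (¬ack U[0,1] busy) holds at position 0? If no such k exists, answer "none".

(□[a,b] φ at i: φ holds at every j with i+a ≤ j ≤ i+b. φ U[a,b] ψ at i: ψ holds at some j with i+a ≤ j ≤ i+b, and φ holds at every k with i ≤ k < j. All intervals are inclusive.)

2

(¬ack U[0,1] busy) must hold from j=0 onward; find where it first fails.
  j=0: holds
  j=1: holds
  j=2: holds
  j=3: fails
Holds on [0,2], so largest k = 2.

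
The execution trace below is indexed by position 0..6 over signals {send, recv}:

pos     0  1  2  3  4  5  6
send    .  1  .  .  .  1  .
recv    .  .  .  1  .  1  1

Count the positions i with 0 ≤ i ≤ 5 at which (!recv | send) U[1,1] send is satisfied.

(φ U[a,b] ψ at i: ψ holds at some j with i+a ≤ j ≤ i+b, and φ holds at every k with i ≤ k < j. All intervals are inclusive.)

Evaluate at each i in [0,5]:
  i=0: ✓ (rhs at j=1; lhs holds on [0,0])
  i=1: ✗ (no rhs in [2,2])
  i=2: ✗ (no rhs in [3,3])
  i=3: ✗ (no rhs in [4,4])
  i=4: ✓ (rhs at j=5; lhs holds on [4,4])
  i=5: ✗ (no rhs in [6,6])
Positions where it holds: {0, 4} → 2.

2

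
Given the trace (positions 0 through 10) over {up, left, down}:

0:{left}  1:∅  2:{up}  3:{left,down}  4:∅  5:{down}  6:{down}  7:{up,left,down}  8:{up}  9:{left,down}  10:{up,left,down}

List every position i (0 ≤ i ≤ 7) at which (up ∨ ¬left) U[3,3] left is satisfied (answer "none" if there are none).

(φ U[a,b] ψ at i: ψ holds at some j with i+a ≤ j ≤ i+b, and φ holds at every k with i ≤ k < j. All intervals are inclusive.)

Evaluate at each i in [0,7]:
  i=0: ✗ (lhs fails at k=0 before rhs at j=3)
  i=1: ✗ (no rhs in [4,4])
  i=2: ✗ (no rhs in [5,5])
  i=3: ✗ (no rhs in [6,6])
  i=4: ✓ (rhs at j=7; lhs holds on [4,6])
  i=5: ✗ (no rhs in [8,8])
  i=6: ✓ (rhs at j=9; lhs holds on [6,8])
  i=7: ✗ (lhs fails at k=9 before rhs at j=10)

4, 6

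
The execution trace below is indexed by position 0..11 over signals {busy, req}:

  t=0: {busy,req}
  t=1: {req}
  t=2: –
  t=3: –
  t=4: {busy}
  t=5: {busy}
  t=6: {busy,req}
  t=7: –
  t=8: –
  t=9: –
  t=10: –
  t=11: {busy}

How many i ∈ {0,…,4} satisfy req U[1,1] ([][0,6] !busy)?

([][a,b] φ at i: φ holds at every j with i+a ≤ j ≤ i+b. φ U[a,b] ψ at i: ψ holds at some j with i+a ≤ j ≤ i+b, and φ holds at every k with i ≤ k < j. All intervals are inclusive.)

Evaluate at each i in [0,4]:
  i=0: ✗ (no rhs in [1,1])
  i=1: ✗ (no rhs in [2,2])
  i=2: ✗ (no rhs in [3,3])
  i=3: ✗ (no rhs in [4,4])
  i=4: ✗ (no rhs in [5,5])
Positions where it holds: {} → 0.

0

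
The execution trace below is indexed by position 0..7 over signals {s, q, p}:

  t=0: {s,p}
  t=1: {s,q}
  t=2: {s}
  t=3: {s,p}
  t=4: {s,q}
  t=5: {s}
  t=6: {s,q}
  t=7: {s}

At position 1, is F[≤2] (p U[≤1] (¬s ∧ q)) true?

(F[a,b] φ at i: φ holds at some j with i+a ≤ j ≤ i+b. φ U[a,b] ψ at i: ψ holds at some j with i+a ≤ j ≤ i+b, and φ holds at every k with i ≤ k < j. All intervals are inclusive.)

Does not hold

Check (p U[≤1] (¬s ∧ q)) at each j in [1,3]:
  j=1: fails
  j=2: fails
  j=3: fails
No position in the window satisfies it → formula fails.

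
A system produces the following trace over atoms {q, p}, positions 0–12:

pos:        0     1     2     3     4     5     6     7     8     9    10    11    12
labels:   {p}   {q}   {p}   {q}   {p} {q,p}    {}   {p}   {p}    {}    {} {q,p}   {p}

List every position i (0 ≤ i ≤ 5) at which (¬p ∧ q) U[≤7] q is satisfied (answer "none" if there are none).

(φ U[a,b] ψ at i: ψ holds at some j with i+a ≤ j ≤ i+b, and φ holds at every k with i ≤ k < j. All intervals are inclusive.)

Evaluate at each i in [0,5]:
  i=0: ✗ (lhs fails at k=0 before rhs at j=1)
  i=1: ✓ (rhs at j=1)
  i=2: ✗ (lhs fails at k=2 before rhs at j=3)
  i=3: ✓ (rhs at j=3)
  i=4: ✗ (lhs fails at k=4 before rhs at j=5)
  i=5: ✓ (rhs at j=5)

1, 3, 5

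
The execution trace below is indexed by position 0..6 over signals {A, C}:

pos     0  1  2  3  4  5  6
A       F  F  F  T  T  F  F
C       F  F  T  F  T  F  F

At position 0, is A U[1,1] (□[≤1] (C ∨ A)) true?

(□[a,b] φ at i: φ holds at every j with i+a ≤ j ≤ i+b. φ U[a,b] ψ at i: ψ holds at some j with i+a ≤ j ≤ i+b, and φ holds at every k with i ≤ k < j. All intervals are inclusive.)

Need some j in [1,1] with □[≤1] (C ∨ A), and A at every k in [0,j-1].
  j=1: □[≤1] (C ∨ A) — fails at 1.
No j in the window works → until fails.

False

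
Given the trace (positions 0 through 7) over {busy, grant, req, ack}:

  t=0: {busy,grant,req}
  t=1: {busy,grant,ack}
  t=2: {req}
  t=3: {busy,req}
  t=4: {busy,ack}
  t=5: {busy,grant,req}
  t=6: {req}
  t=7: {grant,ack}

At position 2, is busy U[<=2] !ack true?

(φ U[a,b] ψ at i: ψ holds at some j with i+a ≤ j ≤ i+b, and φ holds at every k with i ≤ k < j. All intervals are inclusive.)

Need some j in [2,4] with !ack, and busy at every k in [2,j-1].
  j=2: !ack holds; no prefix to check → satisfied.

Yes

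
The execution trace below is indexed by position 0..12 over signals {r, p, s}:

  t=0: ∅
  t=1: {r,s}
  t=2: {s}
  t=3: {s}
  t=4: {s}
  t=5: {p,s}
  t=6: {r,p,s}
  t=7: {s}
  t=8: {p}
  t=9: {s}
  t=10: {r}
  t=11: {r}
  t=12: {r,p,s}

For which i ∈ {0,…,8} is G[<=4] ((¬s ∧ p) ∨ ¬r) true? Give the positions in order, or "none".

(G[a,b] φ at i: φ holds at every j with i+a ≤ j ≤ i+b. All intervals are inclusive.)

none

Evaluate at each i in [0,8]:
  i=0: ✗ (fails at j=1)
  i=1: ✗ (fails at j=1)
  i=2: ✗ (fails at j=6)
  i=3: ✗ (fails at j=6)
  i=4: ✗ (fails at j=6)
  i=5: ✗ (fails at j=6)
  i=6: ✗ (fails at j=6)
  i=7: ✗ (fails at j=10)
  i=8: ✗ (fails at j=10)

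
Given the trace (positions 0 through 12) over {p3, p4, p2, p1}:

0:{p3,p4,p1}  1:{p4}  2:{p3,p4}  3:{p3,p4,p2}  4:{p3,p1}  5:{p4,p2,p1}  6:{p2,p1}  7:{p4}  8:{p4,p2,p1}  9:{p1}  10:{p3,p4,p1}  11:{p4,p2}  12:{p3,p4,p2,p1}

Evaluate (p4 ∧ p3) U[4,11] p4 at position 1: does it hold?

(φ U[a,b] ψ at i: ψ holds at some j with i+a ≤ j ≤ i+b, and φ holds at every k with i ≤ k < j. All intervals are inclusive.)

False

Need some j in [5,12] with p4, and (p4 ∧ p3) at every k in [1,j-1].
  j=5: p4 holds, but (p4 ∧ p3) fails at k=1 → not this j.
  j=6: p4 false.
  j=7: p4 holds, but (p4 ∧ p3) fails at k=1 → not this j.
  j=8: p4 holds, but (p4 ∧ p3) fails at k=1 → not this j.
  j=9: p4 false.
  j=10: p4 holds, but (p4 ∧ p3) fails at k=1 → not this j.
  j=11: p4 holds, but (p4 ∧ p3) fails at k=1 → not this j.
  j=12: p4 holds, but (p4 ∧ p3) fails at k=1 → not this j.
No j in the window works → until fails.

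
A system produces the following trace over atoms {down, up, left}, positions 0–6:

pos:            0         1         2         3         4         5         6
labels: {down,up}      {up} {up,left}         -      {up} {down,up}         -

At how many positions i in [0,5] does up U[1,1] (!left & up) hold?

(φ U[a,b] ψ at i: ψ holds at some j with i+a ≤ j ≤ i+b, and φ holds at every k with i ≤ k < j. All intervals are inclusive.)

Evaluate at each i in [0,5]:
  i=0: ✓ (rhs at j=1; lhs holds on [0,0])
  i=1: ✗ (no rhs in [2,2])
  i=2: ✗ (no rhs in [3,3])
  i=3: ✗ (lhs fails at k=3 before rhs at j=4)
  i=4: ✓ (rhs at j=5; lhs holds on [4,4])
  i=5: ✗ (no rhs in [6,6])
Positions where it holds: {0, 4} → 2.

2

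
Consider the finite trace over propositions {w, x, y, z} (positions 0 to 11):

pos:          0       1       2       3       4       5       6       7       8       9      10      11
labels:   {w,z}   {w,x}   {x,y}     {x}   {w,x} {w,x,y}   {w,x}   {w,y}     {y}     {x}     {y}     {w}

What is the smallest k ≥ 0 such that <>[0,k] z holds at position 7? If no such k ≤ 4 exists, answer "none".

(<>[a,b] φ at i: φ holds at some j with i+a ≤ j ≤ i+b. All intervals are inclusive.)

none

Scan j = 7,8,… for z:
  j=7: fails
  j=8: fails
  j=9: fails
  j=10: fails
  j=11: fails
No j in [7,11] satisfies it → none.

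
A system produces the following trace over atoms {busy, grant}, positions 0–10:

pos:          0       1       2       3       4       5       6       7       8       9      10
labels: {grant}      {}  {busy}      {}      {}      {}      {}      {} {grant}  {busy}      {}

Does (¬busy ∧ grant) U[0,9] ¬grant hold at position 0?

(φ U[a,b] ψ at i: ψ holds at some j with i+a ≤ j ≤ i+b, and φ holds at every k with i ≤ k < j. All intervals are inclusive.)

Need some j in [0,9] with ¬grant, and (¬busy ∧ grant) at every k in [0,j-1].
  j=0: ¬grant false.
  j=1: ¬grant holds; (¬busy ∧ grant) holds at every k in [0,0] → satisfied.

Holds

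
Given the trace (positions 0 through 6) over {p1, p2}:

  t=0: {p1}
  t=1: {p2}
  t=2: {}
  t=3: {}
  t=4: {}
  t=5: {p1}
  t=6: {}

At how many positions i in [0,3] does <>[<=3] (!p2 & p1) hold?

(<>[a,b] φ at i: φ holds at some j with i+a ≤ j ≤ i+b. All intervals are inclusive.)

3

Evaluate at each i in [0,3]:
  i=0: ✓ (witness j=0)
  i=1: ✗ (none in [1,4])
  i=2: ✓ (witness j=5)
  i=3: ✓ (witness j=5)
Positions where it holds: {0, 2, 3} → 3.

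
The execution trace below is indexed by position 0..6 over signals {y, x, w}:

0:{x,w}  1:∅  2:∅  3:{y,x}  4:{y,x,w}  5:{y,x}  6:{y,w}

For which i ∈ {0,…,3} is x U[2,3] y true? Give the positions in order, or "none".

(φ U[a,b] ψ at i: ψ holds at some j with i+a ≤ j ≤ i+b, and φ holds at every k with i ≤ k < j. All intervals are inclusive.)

3

Evaluate at each i in [0,3]:
  i=0: ✗ (lhs fails at k=1 before rhs at j=3)
  i=1: ✗ (lhs fails at k=1 before rhs at j=3)
  i=2: ✗ (lhs fails at k=2 before rhs at j=4)
  i=3: ✓ (rhs at j=5; lhs holds on [3,4])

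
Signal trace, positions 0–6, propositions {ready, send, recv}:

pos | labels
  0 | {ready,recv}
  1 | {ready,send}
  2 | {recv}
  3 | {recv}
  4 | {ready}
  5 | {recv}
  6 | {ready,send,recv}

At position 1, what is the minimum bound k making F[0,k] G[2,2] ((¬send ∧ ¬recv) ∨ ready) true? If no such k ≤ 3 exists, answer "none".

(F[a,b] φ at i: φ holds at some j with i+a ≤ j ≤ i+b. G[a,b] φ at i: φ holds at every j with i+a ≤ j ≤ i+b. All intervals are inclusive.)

1

Scan j = 1,2,… for G[2,2] ((¬send ∧ ¬recv) ∨ ready):
  j=1: fails
  j=2: holds
First hit at j=2, so smallest k = 2-1 = 1.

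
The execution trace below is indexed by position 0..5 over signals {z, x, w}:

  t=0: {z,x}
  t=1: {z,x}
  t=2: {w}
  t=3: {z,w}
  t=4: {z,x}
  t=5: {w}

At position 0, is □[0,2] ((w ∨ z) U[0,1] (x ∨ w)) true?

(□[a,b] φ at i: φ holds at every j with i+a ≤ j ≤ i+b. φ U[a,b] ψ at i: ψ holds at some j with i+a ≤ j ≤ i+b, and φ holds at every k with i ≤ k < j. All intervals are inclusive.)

Yes

Check ((w ∨ z) U[0,1] (x ∨ w)) at every j in [0,2]:
  j=0: holds
  j=1: holds
  j=2: holds
All positions satisfy it → formula holds.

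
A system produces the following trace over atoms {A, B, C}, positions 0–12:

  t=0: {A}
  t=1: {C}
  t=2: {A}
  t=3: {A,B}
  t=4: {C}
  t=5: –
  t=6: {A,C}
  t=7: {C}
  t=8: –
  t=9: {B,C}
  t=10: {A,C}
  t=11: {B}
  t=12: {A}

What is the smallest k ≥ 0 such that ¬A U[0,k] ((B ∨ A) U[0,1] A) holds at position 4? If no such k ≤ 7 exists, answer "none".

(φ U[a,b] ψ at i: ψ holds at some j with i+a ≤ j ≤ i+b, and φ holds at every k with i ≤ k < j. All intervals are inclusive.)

2

Need earliest j ≥ 4 with ((B ∨ A) U[0,1] A), and ¬A at every k in [4,j-1].
  j=4: rhs fails.
  j=5: rhs fails.
  j=6: rhs holds; lhs holds on [4,5]. k = 2.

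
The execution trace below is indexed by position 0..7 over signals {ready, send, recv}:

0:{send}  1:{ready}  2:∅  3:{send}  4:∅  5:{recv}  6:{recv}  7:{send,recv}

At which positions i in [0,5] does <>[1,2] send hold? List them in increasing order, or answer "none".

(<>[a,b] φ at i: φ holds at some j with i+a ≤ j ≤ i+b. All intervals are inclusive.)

1, 2, 5

Evaluate at each i in [0,5]:
  i=0: ✗ (none in [1,2])
  i=1: ✓ (witness j=3)
  i=2: ✓ (witness j=3)
  i=3: ✗ (none in [4,5])
  i=4: ✗ (none in [5,6])
  i=5: ✓ (witness j=7)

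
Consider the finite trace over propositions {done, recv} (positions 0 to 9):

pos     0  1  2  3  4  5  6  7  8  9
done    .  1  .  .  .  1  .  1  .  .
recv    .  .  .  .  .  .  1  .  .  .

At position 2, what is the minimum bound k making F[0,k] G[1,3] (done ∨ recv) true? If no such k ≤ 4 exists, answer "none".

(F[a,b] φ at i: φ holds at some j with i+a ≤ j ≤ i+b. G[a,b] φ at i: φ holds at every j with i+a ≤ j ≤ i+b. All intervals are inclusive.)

2

Scan j = 2,3,… for G[1,3] (done ∨ recv):
  j=2: fails
  j=3: fails
  j=4: holds
First hit at j=4, so smallest k = 4-2 = 2.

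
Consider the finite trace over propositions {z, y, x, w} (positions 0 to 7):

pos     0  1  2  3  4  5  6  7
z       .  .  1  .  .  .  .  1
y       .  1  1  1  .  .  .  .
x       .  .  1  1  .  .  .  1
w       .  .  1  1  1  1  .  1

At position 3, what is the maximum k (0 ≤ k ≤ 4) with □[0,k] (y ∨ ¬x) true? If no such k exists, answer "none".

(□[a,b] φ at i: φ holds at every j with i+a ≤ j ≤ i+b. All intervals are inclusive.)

(y ∨ ¬x) must hold from j=3 onward; find where it first fails.
  j=3: holds
  j=4: holds
  j=5: holds
  j=6: holds
  j=7: fails
Holds on [3,6], so largest k = 3.

3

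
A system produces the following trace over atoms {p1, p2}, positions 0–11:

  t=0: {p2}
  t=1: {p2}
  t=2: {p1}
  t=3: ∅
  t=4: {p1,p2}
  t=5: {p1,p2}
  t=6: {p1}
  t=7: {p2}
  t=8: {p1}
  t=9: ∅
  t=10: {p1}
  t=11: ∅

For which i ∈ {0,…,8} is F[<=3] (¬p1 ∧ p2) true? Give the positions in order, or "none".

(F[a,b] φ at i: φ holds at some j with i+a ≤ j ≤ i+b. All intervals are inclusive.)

Evaluate at each i in [0,8]:
  i=0: ✓ (witness j=0)
  i=1: ✓ (witness j=1)
  i=2: ✗ (none in [2,5])
  i=3: ✗ (none in [3,6])
  i=4: ✓ (witness j=7)
  i=5: ✓ (witness j=7)
  i=6: ✓ (witness j=7)
  i=7: ✓ (witness j=7)
  i=8: ✗ (none in [8,11])

0, 1, 4, 5, 6, 7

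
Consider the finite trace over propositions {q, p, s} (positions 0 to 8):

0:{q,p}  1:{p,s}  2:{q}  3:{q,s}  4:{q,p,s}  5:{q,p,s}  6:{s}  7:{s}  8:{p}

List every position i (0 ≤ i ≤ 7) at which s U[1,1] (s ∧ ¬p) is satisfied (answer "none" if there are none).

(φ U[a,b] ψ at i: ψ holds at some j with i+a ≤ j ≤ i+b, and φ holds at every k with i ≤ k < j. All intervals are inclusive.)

5, 6

Evaluate at each i in [0,7]:
  i=0: ✗ (no rhs in [1,1])
  i=1: ✗ (no rhs in [2,2])
  i=2: ✗ (lhs fails at k=2 before rhs at j=3)
  i=3: ✗ (no rhs in [4,4])
  i=4: ✗ (no rhs in [5,5])
  i=5: ✓ (rhs at j=6; lhs holds on [5,5])
  i=6: ✓ (rhs at j=7; lhs holds on [6,6])
  i=7: ✗ (no rhs in [8,8])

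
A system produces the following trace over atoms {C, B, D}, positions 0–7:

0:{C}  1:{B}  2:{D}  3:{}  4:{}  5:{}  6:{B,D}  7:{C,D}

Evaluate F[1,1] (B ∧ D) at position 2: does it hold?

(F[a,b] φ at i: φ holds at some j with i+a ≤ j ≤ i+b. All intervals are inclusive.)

Check (B ∧ D) at each j in [3,3]:
  j=3: false
No position in the window satisfies it → formula fails.

No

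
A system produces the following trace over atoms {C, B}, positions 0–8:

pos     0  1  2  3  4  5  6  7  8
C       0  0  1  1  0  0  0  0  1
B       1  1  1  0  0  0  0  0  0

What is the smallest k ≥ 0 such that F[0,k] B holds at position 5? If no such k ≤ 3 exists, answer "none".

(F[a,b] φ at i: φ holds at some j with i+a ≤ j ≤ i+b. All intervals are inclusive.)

Scan j = 5,6,… for B:
  j=5: fails
  j=6: fails
  j=7: fails
  j=8: fails
No j in [5,8] satisfies it → none.

none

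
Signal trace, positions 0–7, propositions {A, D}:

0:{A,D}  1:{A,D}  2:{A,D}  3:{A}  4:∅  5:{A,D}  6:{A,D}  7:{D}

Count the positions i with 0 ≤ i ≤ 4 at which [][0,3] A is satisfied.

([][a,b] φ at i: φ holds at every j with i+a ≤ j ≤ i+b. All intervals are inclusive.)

Evaluate at each i in [0,4]:
  i=0: ✓ (all of [0,3])
  i=1: ✗ (fails at j=4)
  i=2: ✗ (fails at j=4)
  i=3: ✗ (fails at j=4)
  i=4: ✗ (fails at j=4)
Positions where it holds: {0} → 1.

1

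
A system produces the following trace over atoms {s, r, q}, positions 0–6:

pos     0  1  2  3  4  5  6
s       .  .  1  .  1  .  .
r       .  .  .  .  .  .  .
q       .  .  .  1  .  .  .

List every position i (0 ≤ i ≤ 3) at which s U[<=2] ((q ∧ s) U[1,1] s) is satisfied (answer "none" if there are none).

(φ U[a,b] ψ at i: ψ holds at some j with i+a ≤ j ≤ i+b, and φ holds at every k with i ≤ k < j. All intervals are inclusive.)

none

Evaluate at each i in [0,3]:
  i=0: ✗ (no rhs in [0,2])
  i=1: ✗ (no rhs in [1,3])
  i=2: ✗ (no rhs in [2,4])
  i=3: ✗ (no rhs in [3,5])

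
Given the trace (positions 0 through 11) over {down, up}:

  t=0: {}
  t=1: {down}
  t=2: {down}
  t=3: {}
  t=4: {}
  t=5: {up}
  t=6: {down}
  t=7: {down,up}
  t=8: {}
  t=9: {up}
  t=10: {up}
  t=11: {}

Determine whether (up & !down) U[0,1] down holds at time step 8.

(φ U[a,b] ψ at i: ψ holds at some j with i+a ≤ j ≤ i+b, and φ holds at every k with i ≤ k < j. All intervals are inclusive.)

Need some j in [8,9] with down, and (up & !down) at every k in [8,j-1].
  j=8: down false.
  j=9: down false.
No j in the window works → until fails.

No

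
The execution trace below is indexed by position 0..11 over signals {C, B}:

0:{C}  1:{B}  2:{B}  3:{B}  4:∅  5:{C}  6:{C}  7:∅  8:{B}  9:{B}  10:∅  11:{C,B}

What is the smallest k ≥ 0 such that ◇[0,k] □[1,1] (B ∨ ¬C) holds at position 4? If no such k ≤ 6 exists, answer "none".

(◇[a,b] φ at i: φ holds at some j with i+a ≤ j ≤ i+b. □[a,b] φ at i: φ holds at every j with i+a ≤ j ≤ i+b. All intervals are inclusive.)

Scan j = 4,5,… for □[1,1] (B ∨ ¬C):
  j=4: fails
  j=5: fails
  j=6: holds
First hit at j=6, so smallest k = 6-4 = 2.

2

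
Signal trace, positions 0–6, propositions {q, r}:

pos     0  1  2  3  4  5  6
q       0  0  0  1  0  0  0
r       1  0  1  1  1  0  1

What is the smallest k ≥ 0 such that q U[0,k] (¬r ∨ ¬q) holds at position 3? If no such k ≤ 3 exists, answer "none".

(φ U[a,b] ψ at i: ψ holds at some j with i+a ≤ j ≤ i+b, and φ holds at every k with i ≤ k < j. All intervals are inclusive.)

1

Need earliest j ≥ 3 with (¬r ∨ ¬q), and q at every k in [3,j-1].
  j=3: rhs fails.
  j=4: rhs holds; lhs holds on [3,3]. k = 1.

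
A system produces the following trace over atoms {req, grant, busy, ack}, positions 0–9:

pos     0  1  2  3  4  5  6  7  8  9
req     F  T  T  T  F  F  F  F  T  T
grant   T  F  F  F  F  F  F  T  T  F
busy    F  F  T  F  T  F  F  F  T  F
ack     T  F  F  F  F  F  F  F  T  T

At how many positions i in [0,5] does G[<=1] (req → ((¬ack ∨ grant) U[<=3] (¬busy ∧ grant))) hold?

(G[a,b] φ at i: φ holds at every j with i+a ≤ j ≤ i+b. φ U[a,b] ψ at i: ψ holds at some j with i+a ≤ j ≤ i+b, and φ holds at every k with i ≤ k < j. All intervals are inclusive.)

2

Evaluate at each i in [0,5]:
  i=0: ✗ (fails at j=1)
  i=1: ✗ (fails at j=1)
  i=2: ✗ (fails at j=2)
  i=3: ✗ (fails at j=3)
  i=4: ✓ (all of [4,5])
  i=5: ✓ (all of [5,6])
Positions where it holds: {4, 5} → 2.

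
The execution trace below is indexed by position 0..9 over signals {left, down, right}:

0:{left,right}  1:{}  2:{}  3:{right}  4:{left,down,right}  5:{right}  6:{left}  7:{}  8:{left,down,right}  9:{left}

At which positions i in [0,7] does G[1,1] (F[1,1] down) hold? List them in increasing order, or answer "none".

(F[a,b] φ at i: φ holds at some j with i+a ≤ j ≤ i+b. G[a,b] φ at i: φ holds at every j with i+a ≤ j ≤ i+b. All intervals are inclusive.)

2, 6

Evaluate at each i in [0,7]:
  i=0: ✗ (fails at j=1)
  i=1: ✗ (fails at j=2)
  i=2: ✓ (all of [3,3])
  i=3: ✗ (fails at j=4)
  i=4: ✗ (fails at j=5)
  i=5: ✗ (fails at j=6)
  i=6: ✓ (all of [7,7])
  i=7: ✗ (fails at j=8)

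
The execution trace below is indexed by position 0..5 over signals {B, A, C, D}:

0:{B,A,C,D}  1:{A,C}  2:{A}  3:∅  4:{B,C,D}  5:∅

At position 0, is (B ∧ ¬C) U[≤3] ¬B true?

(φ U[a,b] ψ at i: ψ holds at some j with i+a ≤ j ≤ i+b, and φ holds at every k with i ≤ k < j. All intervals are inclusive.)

False

Need some j in [0,3] with ¬B, and (B ∧ ¬C) at every k in [0,j-1].
  j=0: ¬B false.
  j=1: ¬B holds, but (B ∧ ¬C) fails at k=0 → not this j.
  j=2: ¬B holds, but (B ∧ ¬C) fails at k=0 → not this j.
  j=3: ¬B holds, but (B ∧ ¬C) fails at k=0 → not this j.
No j in the window works → until fails.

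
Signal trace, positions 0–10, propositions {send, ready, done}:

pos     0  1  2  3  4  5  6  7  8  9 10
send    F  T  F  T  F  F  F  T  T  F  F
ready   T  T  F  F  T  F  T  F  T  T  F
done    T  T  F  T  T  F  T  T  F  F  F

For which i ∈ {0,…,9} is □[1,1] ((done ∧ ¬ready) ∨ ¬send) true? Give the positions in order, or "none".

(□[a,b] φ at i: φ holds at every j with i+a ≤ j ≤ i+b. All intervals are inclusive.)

1, 2, 3, 4, 5, 6, 8, 9

Evaluate at each i in [0,9]:
  i=0: ✗ (fails at j=1)
  i=1: ✓ (all of [2,2])
  i=2: ✓ (all of [3,3])
  i=3: ✓ (all of [4,4])
  i=4: ✓ (all of [5,5])
  i=5: ✓ (all of [6,6])
  i=6: ✓ (all of [7,7])
  i=7: ✗ (fails at j=8)
  i=8: ✓ (all of [9,9])
  i=9: ✓ (all of [10,10])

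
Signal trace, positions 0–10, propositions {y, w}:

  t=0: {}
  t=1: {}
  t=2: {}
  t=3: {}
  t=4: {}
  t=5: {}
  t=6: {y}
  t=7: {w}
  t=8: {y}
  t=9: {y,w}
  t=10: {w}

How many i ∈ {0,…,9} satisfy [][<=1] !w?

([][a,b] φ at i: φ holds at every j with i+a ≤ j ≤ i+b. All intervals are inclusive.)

6

Evaluate at each i in [0,9]:
  i=0: ✓ (all of [0,1])
  i=1: ✓ (all of [1,2])
  i=2: ✓ (all of [2,3])
  i=3: ✓ (all of [3,4])
  i=4: ✓ (all of [4,5])
  i=5: ✓ (all of [5,6])
  i=6: ✗ (fails at j=7)
  i=7: ✗ (fails at j=7)
  i=8: ✗ (fails at j=9)
  i=9: ✗ (fails at j=9)
Positions where it holds: {0, 1, 2, 3, 4, 5} → 6.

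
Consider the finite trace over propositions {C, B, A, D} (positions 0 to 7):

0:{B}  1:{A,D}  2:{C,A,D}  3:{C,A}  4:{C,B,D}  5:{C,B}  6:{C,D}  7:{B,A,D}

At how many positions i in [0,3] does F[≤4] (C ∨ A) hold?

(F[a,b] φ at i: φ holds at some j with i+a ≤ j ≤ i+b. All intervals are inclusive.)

4

Evaluate at each i in [0,3]:
  i=0: ✓ (witness j=1)
  i=1: ✓ (witness j=1)
  i=2: ✓ (witness j=2)
  i=3: ✓ (witness j=3)
Positions where it holds: {0, 1, 2, 3} → 4.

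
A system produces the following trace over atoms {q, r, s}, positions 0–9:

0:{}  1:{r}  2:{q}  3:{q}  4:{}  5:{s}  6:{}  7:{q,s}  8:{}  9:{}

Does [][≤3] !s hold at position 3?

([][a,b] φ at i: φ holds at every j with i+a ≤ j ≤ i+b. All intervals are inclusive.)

No

Check !s at every j in [3,6]:
  j=3: true
  j=4: true
  j=5: false
  j=6: true
Fails at j=5 → formula fails.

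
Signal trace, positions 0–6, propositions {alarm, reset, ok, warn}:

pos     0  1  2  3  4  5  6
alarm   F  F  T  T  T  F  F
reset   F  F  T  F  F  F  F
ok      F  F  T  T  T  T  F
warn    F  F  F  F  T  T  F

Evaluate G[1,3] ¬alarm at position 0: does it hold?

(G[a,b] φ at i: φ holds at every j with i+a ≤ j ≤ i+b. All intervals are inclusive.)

No

Check ¬alarm at every j in [1,3]:
  j=1: true
  j=2: false
  j=3: false
Fails at j=2 → formula fails.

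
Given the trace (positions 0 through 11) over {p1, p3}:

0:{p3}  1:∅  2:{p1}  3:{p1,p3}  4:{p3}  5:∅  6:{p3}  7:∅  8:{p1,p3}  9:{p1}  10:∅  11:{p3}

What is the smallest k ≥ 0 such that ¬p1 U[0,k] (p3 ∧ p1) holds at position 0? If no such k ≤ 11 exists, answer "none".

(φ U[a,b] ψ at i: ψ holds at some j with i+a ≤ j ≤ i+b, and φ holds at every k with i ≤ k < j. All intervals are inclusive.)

none

Need earliest j ≥ 0 with (p3 ∧ p1), and ¬p1 at every k in [0,j-1].
  j=0: rhs fails.
  j=1: rhs fails.
  j=2: rhs fails.
  j=3: rhs holds but lhs fails at k=2.
  j=4: rhs fails.
  j=5: rhs fails.
  j=6: rhs fails.
  j=7: rhs fails.
  j=8: rhs holds but lhs fails at k=2.
  j=9: rhs fails.
  j=10: rhs fails.
  j=11: rhs fails.
No witness within the range → none.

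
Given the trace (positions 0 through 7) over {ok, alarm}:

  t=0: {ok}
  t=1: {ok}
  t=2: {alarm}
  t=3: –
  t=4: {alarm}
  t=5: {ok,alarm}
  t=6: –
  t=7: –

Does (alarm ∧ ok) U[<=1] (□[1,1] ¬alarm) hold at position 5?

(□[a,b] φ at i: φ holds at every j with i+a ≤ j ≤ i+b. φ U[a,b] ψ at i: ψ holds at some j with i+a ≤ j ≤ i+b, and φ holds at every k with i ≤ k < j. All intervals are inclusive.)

Yes

Need some j in [5,6] with □[1,1] ¬alarm, and (alarm ∧ ok) at every k in [5,j-1].
  j=5: □[1,1] ¬alarm holds; no prefix to check → satisfied.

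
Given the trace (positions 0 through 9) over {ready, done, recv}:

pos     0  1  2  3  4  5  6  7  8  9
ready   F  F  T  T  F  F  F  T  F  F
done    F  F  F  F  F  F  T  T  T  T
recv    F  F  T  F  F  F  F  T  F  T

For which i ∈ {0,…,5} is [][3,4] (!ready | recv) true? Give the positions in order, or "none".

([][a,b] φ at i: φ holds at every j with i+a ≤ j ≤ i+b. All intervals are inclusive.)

1, 2, 3, 4, 5

Evaluate at each i in [0,5]:
  i=0: ✗ (fails at j=3)
  i=1: ✓ (all of [4,5])
  i=2: ✓ (all of [5,6])
  i=3: ✓ (all of [6,7])
  i=4: ✓ (all of [7,8])
  i=5: ✓ (all of [8,9])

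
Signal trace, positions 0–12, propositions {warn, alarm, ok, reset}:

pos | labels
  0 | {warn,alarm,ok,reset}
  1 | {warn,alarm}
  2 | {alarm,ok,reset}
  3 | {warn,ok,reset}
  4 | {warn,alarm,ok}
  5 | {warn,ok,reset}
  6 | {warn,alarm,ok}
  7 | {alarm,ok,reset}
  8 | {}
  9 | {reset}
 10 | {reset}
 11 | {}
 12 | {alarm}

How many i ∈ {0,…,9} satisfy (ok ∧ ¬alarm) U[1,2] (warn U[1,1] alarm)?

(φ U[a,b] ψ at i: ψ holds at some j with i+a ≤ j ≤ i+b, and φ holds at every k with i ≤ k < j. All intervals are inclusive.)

1

Evaluate at each i in [0,9]:
  i=0: ✗ (lhs fails at k=0 before rhs at j=1)
  i=1: ✗ (lhs fails at k=1 before rhs at j=3)
  i=2: ✗ (lhs fails at k=2 before rhs at j=3)
  i=3: ✗ (lhs fails at k=4 before rhs at j=5)
  i=4: ✗ (lhs fails at k=4 before rhs at j=5)
  i=5: ✓ (rhs at j=6; lhs holds on [5,5])
  i=6: ✗ (no rhs in [7,8])
  i=7: ✗ (no rhs in [8,9])
  i=8: ✗ (no rhs in [9,10])
  i=9: ✗ (no rhs in [10,11])
Positions where it holds: {5} → 1.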